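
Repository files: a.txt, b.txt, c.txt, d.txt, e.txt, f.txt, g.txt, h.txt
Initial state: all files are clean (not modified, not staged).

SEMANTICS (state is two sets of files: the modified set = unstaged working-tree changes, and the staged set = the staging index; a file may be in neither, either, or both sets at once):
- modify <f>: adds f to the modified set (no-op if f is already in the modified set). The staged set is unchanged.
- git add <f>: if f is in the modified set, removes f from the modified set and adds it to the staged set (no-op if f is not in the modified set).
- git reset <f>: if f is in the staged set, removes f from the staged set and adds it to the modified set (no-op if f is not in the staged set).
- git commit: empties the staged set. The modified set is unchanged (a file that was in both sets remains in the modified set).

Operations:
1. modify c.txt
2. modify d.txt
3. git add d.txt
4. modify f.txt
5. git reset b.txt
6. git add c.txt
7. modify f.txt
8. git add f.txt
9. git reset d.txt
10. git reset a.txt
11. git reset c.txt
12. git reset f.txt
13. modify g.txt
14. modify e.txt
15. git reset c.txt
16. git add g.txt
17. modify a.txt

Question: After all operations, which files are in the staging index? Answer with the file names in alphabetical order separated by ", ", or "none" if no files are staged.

Answer: g.txt

Derivation:
After op 1 (modify c.txt): modified={c.txt} staged={none}
After op 2 (modify d.txt): modified={c.txt, d.txt} staged={none}
After op 3 (git add d.txt): modified={c.txt} staged={d.txt}
After op 4 (modify f.txt): modified={c.txt, f.txt} staged={d.txt}
After op 5 (git reset b.txt): modified={c.txt, f.txt} staged={d.txt}
After op 6 (git add c.txt): modified={f.txt} staged={c.txt, d.txt}
After op 7 (modify f.txt): modified={f.txt} staged={c.txt, d.txt}
After op 8 (git add f.txt): modified={none} staged={c.txt, d.txt, f.txt}
After op 9 (git reset d.txt): modified={d.txt} staged={c.txt, f.txt}
After op 10 (git reset a.txt): modified={d.txt} staged={c.txt, f.txt}
After op 11 (git reset c.txt): modified={c.txt, d.txt} staged={f.txt}
After op 12 (git reset f.txt): modified={c.txt, d.txt, f.txt} staged={none}
After op 13 (modify g.txt): modified={c.txt, d.txt, f.txt, g.txt} staged={none}
After op 14 (modify e.txt): modified={c.txt, d.txt, e.txt, f.txt, g.txt} staged={none}
After op 15 (git reset c.txt): modified={c.txt, d.txt, e.txt, f.txt, g.txt} staged={none}
After op 16 (git add g.txt): modified={c.txt, d.txt, e.txt, f.txt} staged={g.txt}
After op 17 (modify a.txt): modified={a.txt, c.txt, d.txt, e.txt, f.txt} staged={g.txt}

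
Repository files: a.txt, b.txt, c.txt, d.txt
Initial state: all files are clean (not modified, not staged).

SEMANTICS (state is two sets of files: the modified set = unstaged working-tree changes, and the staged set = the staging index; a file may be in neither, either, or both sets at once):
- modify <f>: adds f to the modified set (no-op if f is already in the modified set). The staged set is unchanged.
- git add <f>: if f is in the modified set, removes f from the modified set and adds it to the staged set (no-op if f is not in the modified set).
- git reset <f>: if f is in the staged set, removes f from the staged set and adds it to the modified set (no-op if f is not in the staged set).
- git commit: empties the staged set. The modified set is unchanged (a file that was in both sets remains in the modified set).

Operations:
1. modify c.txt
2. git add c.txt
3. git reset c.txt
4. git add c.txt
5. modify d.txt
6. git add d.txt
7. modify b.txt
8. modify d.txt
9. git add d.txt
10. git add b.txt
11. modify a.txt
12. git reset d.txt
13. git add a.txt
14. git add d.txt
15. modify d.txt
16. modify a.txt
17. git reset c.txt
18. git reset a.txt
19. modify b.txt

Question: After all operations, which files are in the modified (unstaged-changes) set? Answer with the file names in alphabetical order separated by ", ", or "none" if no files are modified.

After op 1 (modify c.txt): modified={c.txt} staged={none}
After op 2 (git add c.txt): modified={none} staged={c.txt}
After op 3 (git reset c.txt): modified={c.txt} staged={none}
After op 4 (git add c.txt): modified={none} staged={c.txt}
After op 5 (modify d.txt): modified={d.txt} staged={c.txt}
After op 6 (git add d.txt): modified={none} staged={c.txt, d.txt}
After op 7 (modify b.txt): modified={b.txt} staged={c.txt, d.txt}
After op 8 (modify d.txt): modified={b.txt, d.txt} staged={c.txt, d.txt}
After op 9 (git add d.txt): modified={b.txt} staged={c.txt, d.txt}
After op 10 (git add b.txt): modified={none} staged={b.txt, c.txt, d.txt}
After op 11 (modify a.txt): modified={a.txt} staged={b.txt, c.txt, d.txt}
After op 12 (git reset d.txt): modified={a.txt, d.txt} staged={b.txt, c.txt}
After op 13 (git add a.txt): modified={d.txt} staged={a.txt, b.txt, c.txt}
After op 14 (git add d.txt): modified={none} staged={a.txt, b.txt, c.txt, d.txt}
After op 15 (modify d.txt): modified={d.txt} staged={a.txt, b.txt, c.txt, d.txt}
After op 16 (modify a.txt): modified={a.txt, d.txt} staged={a.txt, b.txt, c.txt, d.txt}
After op 17 (git reset c.txt): modified={a.txt, c.txt, d.txt} staged={a.txt, b.txt, d.txt}
After op 18 (git reset a.txt): modified={a.txt, c.txt, d.txt} staged={b.txt, d.txt}
After op 19 (modify b.txt): modified={a.txt, b.txt, c.txt, d.txt} staged={b.txt, d.txt}

Answer: a.txt, b.txt, c.txt, d.txt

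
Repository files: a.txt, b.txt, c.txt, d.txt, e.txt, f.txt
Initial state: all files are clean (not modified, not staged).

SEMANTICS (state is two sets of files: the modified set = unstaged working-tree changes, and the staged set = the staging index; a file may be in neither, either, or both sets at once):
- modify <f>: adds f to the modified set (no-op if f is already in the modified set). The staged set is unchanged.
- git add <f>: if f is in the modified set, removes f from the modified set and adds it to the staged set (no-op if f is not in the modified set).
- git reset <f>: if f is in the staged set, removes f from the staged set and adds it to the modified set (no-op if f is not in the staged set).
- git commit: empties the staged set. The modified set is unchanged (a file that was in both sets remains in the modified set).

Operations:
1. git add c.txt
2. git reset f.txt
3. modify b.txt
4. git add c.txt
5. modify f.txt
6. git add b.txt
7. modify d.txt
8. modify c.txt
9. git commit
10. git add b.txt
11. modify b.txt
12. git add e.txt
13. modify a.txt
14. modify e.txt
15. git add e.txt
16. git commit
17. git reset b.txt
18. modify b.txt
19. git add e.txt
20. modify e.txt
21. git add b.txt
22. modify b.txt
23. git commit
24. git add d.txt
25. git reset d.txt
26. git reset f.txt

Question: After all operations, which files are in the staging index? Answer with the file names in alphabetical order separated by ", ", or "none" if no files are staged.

After op 1 (git add c.txt): modified={none} staged={none}
After op 2 (git reset f.txt): modified={none} staged={none}
After op 3 (modify b.txt): modified={b.txt} staged={none}
After op 4 (git add c.txt): modified={b.txt} staged={none}
After op 5 (modify f.txt): modified={b.txt, f.txt} staged={none}
After op 6 (git add b.txt): modified={f.txt} staged={b.txt}
After op 7 (modify d.txt): modified={d.txt, f.txt} staged={b.txt}
After op 8 (modify c.txt): modified={c.txt, d.txt, f.txt} staged={b.txt}
After op 9 (git commit): modified={c.txt, d.txt, f.txt} staged={none}
After op 10 (git add b.txt): modified={c.txt, d.txt, f.txt} staged={none}
After op 11 (modify b.txt): modified={b.txt, c.txt, d.txt, f.txt} staged={none}
After op 12 (git add e.txt): modified={b.txt, c.txt, d.txt, f.txt} staged={none}
After op 13 (modify a.txt): modified={a.txt, b.txt, c.txt, d.txt, f.txt} staged={none}
After op 14 (modify e.txt): modified={a.txt, b.txt, c.txt, d.txt, e.txt, f.txt} staged={none}
After op 15 (git add e.txt): modified={a.txt, b.txt, c.txt, d.txt, f.txt} staged={e.txt}
After op 16 (git commit): modified={a.txt, b.txt, c.txt, d.txt, f.txt} staged={none}
After op 17 (git reset b.txt): modified={a.txt, b.txt, c.txt, d.txt, f.txt} staged={none}
After op 18 (modify b.txt): modified={a.txt, b.txt, c.txt, d.txt, f.txt} staged={none}
After op 19 (git add e.txt): modified={a.txt, b.txt, c.txt, d.txt, f.txt} staged={none}
After op 20 (modify e.txt): modified={a.txt, b.txt, c.txt, d.txt, e.txt, f.txt} staged={none}
After op 21 (git add b.txt): modified={a.txt, c.txt, d.txt, e.txt, f.txt} staged={b.txt}
After op 22 (modify b.txt): modified={a.txt, b.txt, c.txt, d.txt, e.txt, f.txt} staged={b.txt}
After op 23 (git commit): modified={a.txt, b.txt, c.txt, d.txt, e.txt, f.txt} staged={none}
After op 24 (git add d.txt): modified={a.txt, b.txt, c.txt, e.txt, f.txt} staged={d.txt}
After op 25 (git reset d.txt): modified={a.txt, b.txt, c.txt, d.txt, e.txt, f.txt} staged={none}
After op 26 (git reset f.txt): modified={a.txt, b.txt, c.txt, d.txt, e.txt, f.txt} staged={none}

Answer: none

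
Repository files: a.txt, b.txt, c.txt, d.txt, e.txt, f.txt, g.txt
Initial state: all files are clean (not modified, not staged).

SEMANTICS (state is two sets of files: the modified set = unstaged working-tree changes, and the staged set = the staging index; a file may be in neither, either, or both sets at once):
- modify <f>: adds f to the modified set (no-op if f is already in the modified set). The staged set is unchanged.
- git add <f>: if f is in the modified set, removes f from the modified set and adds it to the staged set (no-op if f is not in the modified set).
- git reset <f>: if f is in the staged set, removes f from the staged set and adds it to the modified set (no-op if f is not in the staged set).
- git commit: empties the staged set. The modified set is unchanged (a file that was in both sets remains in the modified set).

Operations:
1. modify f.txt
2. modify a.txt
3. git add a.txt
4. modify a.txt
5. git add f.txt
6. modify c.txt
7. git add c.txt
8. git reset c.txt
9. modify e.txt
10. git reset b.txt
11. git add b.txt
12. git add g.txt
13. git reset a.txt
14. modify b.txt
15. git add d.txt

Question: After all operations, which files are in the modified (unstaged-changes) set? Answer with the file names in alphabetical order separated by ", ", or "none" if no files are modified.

After op 1 (modify f.txt): modified={f.txt} staged={none}
After op 2 (modify a.txt): modified={a.txt, f.txt} staged={none}
After op 3 (git add a.txt): modified={f.txt} staged={a.txt}
After op 4 (modify a.txt): modified={a.txt, f.txt} staged={a.txt}
After op 5 (git add f.txt): modified={a.txt} staged={a.txt, f.txt}
After op 6 (modify c.txt): modified={a.txt, c.txt} staged={a.txt, f.txt}
After op 7 (git add c.txt): modified={a.txt} staged={a.txt, c.txt, f.txt}
After op 8 (git reset c.txt): modified={a.txt, c.txt} staged={a.txt, f.txt}
After op 9 (modify e.txt): modified={a.txt, c.txt, e.txt} staged={a.txt, f.txt}
After op 10 (git reset b.txt): modified={a.txt, c.txt, e.txt} staged={a.txt, f.txt}
After op 11 (git add b.txt): modified={a.txt, c.txt, e.txt} staged={a.txt, f.txt}
After op 12 (git add g.txt): modified={a.txt, c.txt, e.txt} staged={a.txt, f.txt}
After op 13 (git reset a.txt): modified={a.txt, c.txt, e.txt} staged={f.txt}
After op 14 (modify b.txt): modified={a.txt, b.txt, c.txt, e.txt} staged={f.txt}
After op 15 (git add d.txt): modified={a.txt, b.txt, c.txt, e.txt} staged={f.txt}

Answer: a.txt, b.txt, c.txt, e.txt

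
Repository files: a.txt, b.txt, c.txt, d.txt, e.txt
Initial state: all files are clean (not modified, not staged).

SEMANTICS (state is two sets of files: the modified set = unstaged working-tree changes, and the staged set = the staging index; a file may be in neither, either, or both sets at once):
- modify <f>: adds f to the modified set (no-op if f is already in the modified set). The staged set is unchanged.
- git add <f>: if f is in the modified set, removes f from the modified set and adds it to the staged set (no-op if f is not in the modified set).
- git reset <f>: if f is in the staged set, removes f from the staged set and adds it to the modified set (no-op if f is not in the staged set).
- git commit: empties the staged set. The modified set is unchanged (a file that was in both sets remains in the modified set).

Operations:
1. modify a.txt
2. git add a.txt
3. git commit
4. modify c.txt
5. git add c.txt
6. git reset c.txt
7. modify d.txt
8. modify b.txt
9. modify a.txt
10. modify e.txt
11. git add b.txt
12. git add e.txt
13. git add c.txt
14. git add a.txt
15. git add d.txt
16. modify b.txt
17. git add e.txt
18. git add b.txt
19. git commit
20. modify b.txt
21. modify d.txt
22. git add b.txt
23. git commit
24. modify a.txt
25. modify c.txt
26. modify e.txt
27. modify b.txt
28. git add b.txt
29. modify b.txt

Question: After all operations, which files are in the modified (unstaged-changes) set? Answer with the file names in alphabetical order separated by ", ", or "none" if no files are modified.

After op 1 (modify a.txt): modified={a.txt} staged={none}
After op 2 (git add a.txt): modified={none} staged={a.txt}
After op 3 (git commit): modified={none} staged={none}
After op 4 (modify c.txt): modified={c.txt} staged={none}
After op 5 (git add c.txt): modified={none} staged={c.txt}
After op 6 (git reset c.txt): modified={c.txt} staged={none}
After op 7 (modify d.txt): modified={c.txt, d.txt} staged={none}
After op 8 (modify b.txt): modified={b.txt, c.txt, d.txt} staged={none}
After op 9 (modify a.txt): modified={a.txt, b.txt, c.txt, d.txt} staged={none}
After op 10 (modify e.txt): modified={a.txt, b.txt, c.txt, d.txt, e.txt} staged={none}
After op 11 (git add b.txt): modified={a.txt, c.txt, d.txt, e.txt} staged={b.txt}
After op 12 (git add e.txt): modified={a.txt, c.txt, d.txt} staged={b.txt, e.txt}
After op 13 (git add c.txt): modified={a.txt, d.txt} staged={b.txt, c.txt, e.txt}
After op 14 (git add a.txt): modified={d.txt} staged={a.txt, b.txt, c.txt, e.txt}
After op 15 (git add d.txt): modified={none} staged={a.txt, b.txt, c.txt, d.txt, e.txt}
After op 16 (modify b.txt): modified={b.txt} staged={a.txt, b.txt, c.txt, d.txt, e.txt}
After op 17 (git add e.txt): modified={b.txt} staged={a.txt, b.txt, c.txt, d.txt, e.txt}
After op 18 (git add b.txt): modified={none} staged={a.txt, b.txt, c.txt, d.txt, e.txt}
After op 19 (git commit): modified={none} staged={none}
After op 20 (modify b.txt): modified={b.txt} staged={none}
After op 21 (modify d.txt): modified={b.txt, d.txt} staged={none}
After op 22 (git add b.txt): modified={d.txt} staged={b.txt}
After op 23 (git commit): modified={d.txt} staged={none}
After op 24 (modify a.txt): modified={a.txt, d.txt} staged={none}
After op 25 (modify c.txt): modified={a.txt, c.txt, d.txt} staged={none}
After op 26 (modify e.txt): modified={a.txt, c.txt, d.txt, e.txt} staged={none}
After op 27 (modify b.txt): modified={a.txt, b.txt, c.txt, d.txt, e.txt} staged={none}
After op 28 (git add b.txt): modified={a.txt, c.txt, d.txt, e.txt} staged={b.txt}
After op 29 (modify b.txt): modified={a.txt, b.txt, c.txt, d.txt, e.txt} staged={b.txt}

Answer: a.txt, b.txt, c.txt, d.txt, e.txt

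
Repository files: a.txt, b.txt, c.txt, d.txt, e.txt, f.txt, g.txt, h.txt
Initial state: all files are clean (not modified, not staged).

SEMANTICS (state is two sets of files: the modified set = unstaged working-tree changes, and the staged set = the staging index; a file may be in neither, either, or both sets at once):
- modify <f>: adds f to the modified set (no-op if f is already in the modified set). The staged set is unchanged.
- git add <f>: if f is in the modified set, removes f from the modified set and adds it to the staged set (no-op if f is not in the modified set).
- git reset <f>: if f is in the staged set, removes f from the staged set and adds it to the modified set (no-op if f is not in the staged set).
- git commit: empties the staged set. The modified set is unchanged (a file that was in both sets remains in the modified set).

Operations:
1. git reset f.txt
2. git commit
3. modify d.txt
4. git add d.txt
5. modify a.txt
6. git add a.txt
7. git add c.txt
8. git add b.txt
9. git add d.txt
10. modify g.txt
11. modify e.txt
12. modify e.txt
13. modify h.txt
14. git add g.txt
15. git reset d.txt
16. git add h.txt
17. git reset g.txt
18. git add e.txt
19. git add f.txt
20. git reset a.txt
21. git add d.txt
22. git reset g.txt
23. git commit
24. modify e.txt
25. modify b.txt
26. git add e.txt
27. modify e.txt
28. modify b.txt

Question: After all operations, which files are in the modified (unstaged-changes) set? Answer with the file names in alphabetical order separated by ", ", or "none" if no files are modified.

After op 1 (git reset f.txt): modified={none} staged={none}
After op 2 (git commit): modified={none} staged={none}
After op 3 (modify d.txt): modified={d.txt} staged={none}
After op 4 (git add d.txt): modified={none} staged={d.txt}
After op 5 (modify a.txt): modified={a.txt} staged={d.txt}
After op 6 (git add a.txt): modified={none} staged={a.txt, d.txt}
After op 7 (git add c.txt): modified={none} staged={a.txt, d.txt}
After op 8 (git add b.txt): modified={none} staged={a.txt, d.txt}
After op 9 (git add d.txt): modified={none} staged={a.txt, d.txt}
After op 10 (modify g.txt): modified={g.txt} staged={a.txt, d.txt}
After op 11 (modify e.txt): modified={e.txt, g.txt} staged={a.txt, d.txt}
After op 12 (modify e.txt): modified={e.txt, g.txt} staged={a.txt, d.txt}
After op 13 (modify h.txt): modified={e.txt, g.txt, h.txt} staged={a.txt, d.txt}
After op 14 (git add g.txt): modified={e.txt, h.txt} staged={a.txt, d.txt, g.txt}
After op 15 (git reset d.txt): modified={d.txt, e.txt, h.txt} staged={a.txt, g.txt}
After op 16 (git add h.txt): modified={d.txt, e.txt} staged={a.txt, g.txt, h.txt}
After op 17 (git reset g.txt): modified={d.txt, e.txt, g.txt} staged={a.txt, h.txt}
After op 18 (git add e.txt): modified={d.txt, g.txt} staged={a.txt, e.txt, h.txt}
After op 19 (git add f.txt): modified={d.txt, g.txt} staged={a.txt, e.txt, h.txt}
After op 20 (git reset a.txt): modified={a.txt, d.txt, g.txt} staged={e.txt, h.txt}
After op 21 (git add d.txt): modified={a.txt, g.txt} staged={d.txt, e.txt, h.txt}
After op 22 (git reset g.txt): modified={a.txt, g.txt} staged={d.txt, e.txt, h.txt}
After op 23 (git commit): modified={a.txt, g.txt} staged={none}
After op 24 (modify e.txt): modified={a.txt, e.txt, g.txt} staged={none}
After op 25 (modify b.txt): modified={a.txt, b.txt, e.txt, g.txt} staged={none}
After op 26 (git add e.txt): modified={a.txt, b.txt, g.txt} staged={e.txt}
After op 27 (modify e.txt): modified={a.txt, b.txt, e.txt, g.txt} staged={e.txt}
After op 28 (modify b.txt): modified={a.txt, b.txt, e.txt, g.txt} staged={e.txt}

Answer: a.txt, b.txt, e.txt, g.txt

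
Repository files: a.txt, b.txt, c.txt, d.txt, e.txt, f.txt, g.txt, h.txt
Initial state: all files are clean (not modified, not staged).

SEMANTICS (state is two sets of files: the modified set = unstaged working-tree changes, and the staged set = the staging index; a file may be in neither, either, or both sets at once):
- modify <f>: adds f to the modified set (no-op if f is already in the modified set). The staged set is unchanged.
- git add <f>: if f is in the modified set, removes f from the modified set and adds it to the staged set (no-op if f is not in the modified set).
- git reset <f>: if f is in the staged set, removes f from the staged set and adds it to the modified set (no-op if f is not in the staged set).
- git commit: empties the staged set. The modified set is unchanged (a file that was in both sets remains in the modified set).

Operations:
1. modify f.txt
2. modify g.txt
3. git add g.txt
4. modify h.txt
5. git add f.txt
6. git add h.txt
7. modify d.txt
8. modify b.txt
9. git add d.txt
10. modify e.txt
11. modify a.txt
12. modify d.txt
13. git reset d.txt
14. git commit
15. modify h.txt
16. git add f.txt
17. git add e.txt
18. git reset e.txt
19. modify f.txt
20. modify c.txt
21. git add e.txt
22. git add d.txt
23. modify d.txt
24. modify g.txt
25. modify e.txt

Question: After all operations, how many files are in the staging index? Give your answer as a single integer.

Answer: 2

Derivation:
After op 1 (modify f.txt): modified={f.txt} staged={none}
After op 2 (modify g.txt): modified={f.txt, g.txt} staged={none}
After op 3 (git add g.txt): modified={f.txt} staged={g.txt}
After op 4 (modify h.txt): modified={f.txt, h.txt} staged={g.txt}
After op 5 (git add f.txt): modified={h.txt} staged={f.txt, g.txt}
After op 6 (git add h.txt): modified={none} staged={f.txt, g.txt, h.txt}
After op 7 (modify d.txt): modified={d.txt} staged={f.txt, g.txt, h.txt}
After op 8 (modify b.txt): modified={b.txt, d.txt} staged={f.txt, g.txt, h.txt}
After op 9 (git add d.txt): modified={b.txt} staged={d.txt, f.txt, g.txt, h.txt}
After op 10 (modify e.txt): modified={b.txt, e.txt} staged={d.txt, f.txt, g.txt, h.txt}
After op 11 (modify a.txt): modified={a.txt, b.txt, e.txt} staged={d.txt, f.txt, g.txt, h.txt}
After op 12 (modify d.txt): modified={a.txt, b.txt, d.txt, e.txt} staged={d.txt, f.txt, g.txt, h.txt}
After op 13 (git reset d.txt): modified={a.txt, b.txt, d.txt, e.txt} staged={f.txt, g.txt, h.txt}
After op 14 (git commit): modified={a.txt, b.txt, d.txt, e.txt} staged={none}
After op 15 (modify h.txt): modified={a.txt, b.txt, d.txt, e.txt, h.txt} staged={none}
After op 16 (git add f.txt): modified={a.txt, b.txt, d.txt, e.txt, h.txt} staged={none}
After op 17 (git add e.txt): modified={a.txt, b.txt, d.txt, h.txt} staged={e.txt}
After op 18 (git reset e.txt): modified={a.txt, b.txt, d.txt, e.txt, h.txt} staged={none}
After op 19 (modify f.txt): modified={a.txt, b.txt, d.txt, e.txt, f.txt, h.txt} staged={none}
After op 20 (modify c.txt): modified={a.txt, b.txt, c.txt, d.txt, e.txt, f.txt, h.txt} staged={none}
After op 21 (git add e.txt): modified={a.txt, b.txt, c.txt, d.txt, f.txt, h.txt} staged={e.txt}
After op 22 (git add d.txt): modified={a.txt, b.txt, c.txt, f.txt, h.txt} staged={d.txt, e.txt}
After op 23 (modify d.txt): modified={a.txt, b.txt, c.txt, d.txt, f.txt, h.txt} staged={d.txt, e.txt}
After op 24 (modify g.txt): modified={a.txt, b.txt, c.txt, d.txt, f.txt, g.txt, h.txt} staged={d.txt, e.txt}
After op 25 (modify e.txt): modified={a.txt, b.txt, c.txt, d.txt, e.txt, f.txt, g.txt, h.txt} staged={d.txt, e.txt}
Final staged set: {d.txt, e.txt} -> count=2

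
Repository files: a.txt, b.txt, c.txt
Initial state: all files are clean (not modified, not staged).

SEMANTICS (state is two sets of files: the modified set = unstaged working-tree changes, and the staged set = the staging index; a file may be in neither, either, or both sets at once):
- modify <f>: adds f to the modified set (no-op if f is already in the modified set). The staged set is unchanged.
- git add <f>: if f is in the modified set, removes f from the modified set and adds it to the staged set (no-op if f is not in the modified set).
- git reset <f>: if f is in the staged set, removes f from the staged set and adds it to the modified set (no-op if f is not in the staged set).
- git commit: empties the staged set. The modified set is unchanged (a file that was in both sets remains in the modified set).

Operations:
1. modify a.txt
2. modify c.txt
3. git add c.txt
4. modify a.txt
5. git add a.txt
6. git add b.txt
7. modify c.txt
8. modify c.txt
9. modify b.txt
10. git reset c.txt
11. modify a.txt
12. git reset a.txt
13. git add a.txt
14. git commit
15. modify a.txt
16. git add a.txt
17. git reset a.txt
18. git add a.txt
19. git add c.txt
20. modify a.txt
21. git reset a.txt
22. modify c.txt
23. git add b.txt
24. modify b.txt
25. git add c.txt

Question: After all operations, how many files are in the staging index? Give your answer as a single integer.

After op 1 (modify a.txt): modified={a.txt} staged={none}
After op 2 (modify c.txt): modified={a.txt, c.txt} staged={none}
After op 3 (git add c.txt): modified={a.txt} staged={c.txt}
After op 4 (modify a.txt): modified={a.txt} staged={c.txt}
After op 5 (git add a.txt): modified={none} staged={a.txt, c.txt}
After op 6 (git add b.txt): modified={none} staged={a.txt, c.txt}
After op 7 (modify c.txt): modified={c.txt} staged={a.txt, c.txt}
After op 8 (modify c.txt): modified={c.txt} staged={a.txt, c.txt}
After op 9 (modify b.txt): modified={b.txt, c.txt} staged={a.txt, c.txt}
After op 10 (git reset c.txt): modified={b.txt, c.txt} staged={a.txt}
After op 11 (modify a.txt): modified={a.txt, b.txt, c.txt} staged={a.txt}
After op 12 (git reset a.txt): modified={a.txt, b.txt, c.txt} staged={none}
After op 13 (git add a.txt): modified={b.txt, c.txt} staged={a.txt}
After op 14 (git commit): modified={b.txt, c.txt} staged={none}
After op 15 (modify a.txt): modified={a.txt, b.txt, c.txt} staged={none}
After op 16 (git add a.txt): modified={b.txt, c.txt} staged={a.txt}
After op 17 (git reset a.txt): modified={a.txt, b.txt, c.txt} staged={none}
After op 18 (git add a.txt): modified={b.txt, c.txt} staged={a.txt}
After op 19 (git add c.txt): modified={b.txt} staged={a.txt, c.txt}
After op 20 (modify a.txt): modified={a.txt, b.txt} staged={a.txt, c.txt}
After op 21 (git reset a.txt): modified={a.txt, b.txt} staged={c.txt}
After op 22 (modify c.txt): modified={a.txt, b.txt, c.txt} staged={c.txt}
After op 23 (git add b.txt): modified={a.txt, c.txt} staged={b.txt, c.txt}
After op 24 (modify b.txt): modified={a.txt, b.txt, c.txt} staged={b.txt, c.txt}
After op 25 (git add c.txt): modified={a.txt, b.txt} staged={b.txt, c.txt}
Final staged set: {b.txt, c.txt} -> count=2

Answer: 2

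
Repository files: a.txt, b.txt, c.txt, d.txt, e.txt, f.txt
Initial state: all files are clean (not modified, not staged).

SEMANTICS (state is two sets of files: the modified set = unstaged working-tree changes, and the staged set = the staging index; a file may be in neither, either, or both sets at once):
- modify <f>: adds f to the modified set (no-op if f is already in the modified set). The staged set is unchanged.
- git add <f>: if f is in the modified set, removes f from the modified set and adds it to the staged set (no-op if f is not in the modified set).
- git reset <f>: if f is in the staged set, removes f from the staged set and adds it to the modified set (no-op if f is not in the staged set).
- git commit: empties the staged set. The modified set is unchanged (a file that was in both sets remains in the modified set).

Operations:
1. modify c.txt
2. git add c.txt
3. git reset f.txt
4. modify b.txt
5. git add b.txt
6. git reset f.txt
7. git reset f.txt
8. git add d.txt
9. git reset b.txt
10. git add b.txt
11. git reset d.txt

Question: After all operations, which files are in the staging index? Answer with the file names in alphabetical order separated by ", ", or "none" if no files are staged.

After op 1 (modify c.txt): modified={c.txt} staged={none}
After op 2 (git add c.txt): modified={none} staged={c.txt}
After op 3 (git reset f.txt): modified={none} staged={c.txt}
After op 4 (modify b.txt): modified={b.txt} staged={c.txt}
After op 5 (git add b.txt): modified={none} staged={b.txt, c.txt}
After op 6 (git reset f.txt): modified={none} staged={b.txt, c.txt}
After op 7 (git reset f.txt): modified={none} staged={b.txt, c.txt}
After op 8 (git add d.txt): modified={none} staged={b.txt, c.txt}
After op 9 (git reset b.txt): modified={b.txt} staged={c.txt}
After op 10 (git add b.txt): modified={none} staged={b.txt, c.txt}
After op 11 (git reset d.txt): modified={none} staged={b.txt, c.txt}

Answer: b.txt, c.txt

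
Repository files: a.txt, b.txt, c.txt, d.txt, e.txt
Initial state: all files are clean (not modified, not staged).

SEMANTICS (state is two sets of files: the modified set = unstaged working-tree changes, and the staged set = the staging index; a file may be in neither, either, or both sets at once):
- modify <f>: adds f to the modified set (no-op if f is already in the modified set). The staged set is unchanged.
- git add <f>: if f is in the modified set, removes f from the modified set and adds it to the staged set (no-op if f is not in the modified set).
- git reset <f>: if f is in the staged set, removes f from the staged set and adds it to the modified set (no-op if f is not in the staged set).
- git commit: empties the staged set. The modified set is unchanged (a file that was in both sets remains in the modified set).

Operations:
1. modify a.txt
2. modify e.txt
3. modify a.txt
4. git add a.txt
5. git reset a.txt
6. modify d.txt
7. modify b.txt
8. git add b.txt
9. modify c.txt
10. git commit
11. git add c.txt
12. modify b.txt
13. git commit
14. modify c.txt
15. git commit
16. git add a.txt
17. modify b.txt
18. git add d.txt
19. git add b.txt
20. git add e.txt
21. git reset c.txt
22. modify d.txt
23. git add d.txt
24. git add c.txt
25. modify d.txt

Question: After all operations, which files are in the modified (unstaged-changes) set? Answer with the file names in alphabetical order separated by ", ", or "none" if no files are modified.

After op 1 (modify a.txt): modified={a.txt} staged={none}
After op 2 (modify e.txt): modified={a.txt, e.txt} staged={none}
After op 3 (modify a.txt): modified={a.txt, e.txt} staged={none}
After op 4 (git add a.txt): modified={e.txt} staged={a.txt}
After op 5 (git reset a.txt): modified={a.txt, e.txt} staged={none}
After op 6 (modify d.txt): modified={a.txt, d.txt, e.txt} staged={none}
After op 7 (modify b.txt): modified={a.txt, b.txt, d.txt, e.txt} staged={none}
After op 8 (git add b.txt): modified={a.txt, d.txt, e.txt} staged={b.txt}
After op 9 (modify c.txt): modified={a.txt, c.txt, d.txt, e.txt} staged={b.txt}
After op 10 (git commit): modified={a.txt, c.txt, d.txt, e.txt} staged={none}
After op 11 (git add c.txt): modified={a.txt, d.txt, e.txt} staged={c.txt}
After op 12 (modify b.txt): modified={a.txt, b.txt, d.txt, e.txt} staged={c.txt}
After op 13 (git commit): modified={a.txt, b.txt, d.txt, e.txt} staged={none}
After op 14 (modify c.txt): modified={a.txt, b.txt, c.txt, d.txt, e.txt} staged={none}
After op 15 (git commit): modified={a.txt, b.txt, c.txt, d.txt, e.txt} staged={none}
After op 16 (git add a.txt): modified={b.txt, c.txt, d.txt, e.txt} staged={a.txt}
After op 17 (modify b.txt): modified={b.txt, c.txt, d.txt, e.txt} staged={a.txt}
After op 18 (git add d.txt): modified={b.txt, c.txt, e.txt} staged={a.txt, d.txt}
After op 19 (git add b.txt): modified={c.txt, e.txt} staged={a.txt, b.txt, d.txt}
After op 20 (git add e.txt): modified={c.txt} staged={a.txt, b.txt, d.txt, e.txt}
After op 21 (git reset c.txt): modified={c.txt} staged={a.txt, b.txt, d.txt, e.txt}
After op 22 (modify d.txt): modified={c.txt, d.txt} staged={a.txt, b.txt, d.txt, e.txt}
After op 23 (git add d.txt): modified={c.txt} staged={a.txt, b.txt, d.txt, e.txt}
After op 24 (git add c.txt): modified={none} staged={a.txt, b.txt, c.txt, d.txt, e.txt}
After op 25 (modify d.txt): modified={d.txt} staged={a.txt, b.txt, c.txt, d.txt, e.txt}

Answer: d.txt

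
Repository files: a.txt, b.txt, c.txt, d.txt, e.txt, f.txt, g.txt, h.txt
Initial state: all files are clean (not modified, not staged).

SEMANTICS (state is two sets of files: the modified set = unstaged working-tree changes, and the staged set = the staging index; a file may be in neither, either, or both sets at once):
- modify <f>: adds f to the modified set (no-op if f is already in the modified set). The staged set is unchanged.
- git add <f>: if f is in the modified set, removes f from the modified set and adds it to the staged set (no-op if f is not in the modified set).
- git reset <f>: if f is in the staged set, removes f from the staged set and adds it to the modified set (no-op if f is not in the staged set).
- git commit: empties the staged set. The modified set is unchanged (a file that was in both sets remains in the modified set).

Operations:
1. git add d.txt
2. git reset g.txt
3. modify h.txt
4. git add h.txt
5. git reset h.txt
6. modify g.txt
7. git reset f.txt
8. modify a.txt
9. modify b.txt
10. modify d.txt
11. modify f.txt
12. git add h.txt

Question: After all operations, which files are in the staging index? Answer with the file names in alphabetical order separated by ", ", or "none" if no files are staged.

Answer: h.txt

Derivation:
After op 1 (git add d.txt): modified={none} staged={none}
After op 2 (git reset g.txt): modified={none} staged={none}
After op 3 (modify h.txt): modified={h.txt} staged={none}
After op 4 (git add h.txt): modified={none} staged={h.txt}
After op 5 (git reset h.txt): modified={h.txt} staged={none}
After op 6 (modify g.txt): modified={g.txt, h.txt} staged={none}
After op 7 (git reset f.txt): modified={g.txt, h.txt} staged={none}
After op 8 (modify a.txt): modified={a.txt, g.txt, h.txt} staged={none}
After op 9 (modify b.txt): modified={a.txt, b.txt, g.txt, h.txt} staged={none}
After op 10 (modify d.txt): modified={a.txt, b.txt, d.txt, g.txt, h.txt} staged={none}
After op 11 (modify f.txt): modified={a.txt, b.txt, d.txt, f.txt, g.txt, h.txt} staged={none}
After op 12 (git add h.txt): modified={a.txt, b.txt, d.txt, f.txt, g.txt} staged={h.txt}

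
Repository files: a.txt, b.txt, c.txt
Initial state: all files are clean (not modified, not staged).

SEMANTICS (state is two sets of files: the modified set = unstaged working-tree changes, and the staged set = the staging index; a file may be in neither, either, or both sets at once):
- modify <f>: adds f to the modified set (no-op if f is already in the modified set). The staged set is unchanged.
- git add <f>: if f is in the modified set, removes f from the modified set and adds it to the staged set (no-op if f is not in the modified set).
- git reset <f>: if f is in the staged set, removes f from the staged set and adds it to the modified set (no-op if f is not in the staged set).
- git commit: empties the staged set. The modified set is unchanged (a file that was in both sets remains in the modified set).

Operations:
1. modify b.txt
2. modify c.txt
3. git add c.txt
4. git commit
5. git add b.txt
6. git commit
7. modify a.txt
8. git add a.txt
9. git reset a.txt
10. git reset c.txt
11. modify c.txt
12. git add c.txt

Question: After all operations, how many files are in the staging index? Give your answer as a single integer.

After op 1 (modify b.txt): modified={b.txt} staged={none}
After op 2 (modify c.txt): modified={b.txt, c.txt} staged={none}
After op 3 (git add c.txt): modified={b.txt} staged={c.txt}
After op 4 (git commit): modified={b.txt} staged={none}
After op 5 (git add b.txt): modified={none} staged={b.txt}
After op 6 (git commit): modified={none} staged={none}
After op 7 (modify a.txt): modified={a.txt} staged={none}
After op 8 (git add a.txt): modified={none} staged={a.txt}
After op 9 (git reset a.txt): modified={a.txt} staged={none}
After op 10 (git reset c.txt): modified={a.txt} staged={none}
After op 11 (modify c.txt): modified={a.txt, c.txt} staged={none}
After op 12 (git add c.txt): modified={a.txt} staged={c.txt}
Final staged set: {c.txt} -> count=1

Answer: 1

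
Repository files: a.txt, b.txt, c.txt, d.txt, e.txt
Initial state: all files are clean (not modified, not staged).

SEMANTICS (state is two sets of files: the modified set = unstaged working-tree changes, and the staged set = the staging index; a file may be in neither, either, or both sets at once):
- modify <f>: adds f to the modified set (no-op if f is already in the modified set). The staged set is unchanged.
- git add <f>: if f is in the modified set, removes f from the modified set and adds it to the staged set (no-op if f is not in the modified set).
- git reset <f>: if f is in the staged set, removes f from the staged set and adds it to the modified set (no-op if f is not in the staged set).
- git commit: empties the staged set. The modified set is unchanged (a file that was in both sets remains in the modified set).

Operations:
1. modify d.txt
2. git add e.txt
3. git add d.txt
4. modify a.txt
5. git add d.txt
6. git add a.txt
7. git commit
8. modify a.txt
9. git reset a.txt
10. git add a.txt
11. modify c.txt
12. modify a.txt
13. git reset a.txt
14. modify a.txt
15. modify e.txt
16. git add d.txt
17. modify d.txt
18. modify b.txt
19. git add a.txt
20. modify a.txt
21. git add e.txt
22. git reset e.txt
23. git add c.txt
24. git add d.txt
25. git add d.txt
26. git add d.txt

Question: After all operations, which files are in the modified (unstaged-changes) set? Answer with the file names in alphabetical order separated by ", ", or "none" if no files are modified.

Answer: a.txt, b.txt, e.txt

Derivation:
After op 1 (modify d.txt): modified={d.txt} staged={none}
After op 2 (git add e.txt): modified={d.txt} staged={none}
After op 3 (git add d.txt): modified={none} staged={d.txt}
After op 4 (modify a.txt): modified={a.txt} staged={d.txt}
After op 5 (git add d.txt): modified={a.txt} staged={d.txt}
After op 6 (git add a.txt): modified={none} staged={a.txt, d.txt}
After op 7 (git commit): modified={none} staged={none}
After op 8 (modify a.txt): modified={a.txt} staged={none}
After op 9 (git reset a.txt): modified={a.txt} staged={none}
After op 10 (git add a.txt): modified={none} staged={a.txt}
After op 11 (modify c.txt): modified={c.txt} staged={a.txt}
After op 12 (modify a.txt): modified={a.txt, c.txt} staged={a.txt}
After op 13 (git reset a.txt): modified={a.txt, c.txt} staged={none}
After op 14 (modify a.txt): modified={a.txt, c.txt} staged={none}
After op 15 (modify e.txt): modified={a.txt, c.txt, e.txt} staged={none}
After op 16 (git add d.txt): modified={a.txt, c.txt, e.txt} staged={none}
After op 17 (modify d.txt): modified={a.txt, c.txt, d.txt, e.txt} staged={none}
After op 18 (modify b.txt): modified={a.txt, b.txt, c.txt, d.txt, e.txt} staged={none}
After op 19 (git add a.txt): modified={b.txt, c.txt, d.txt, e.txt} staged={a.txt}
After op 20 (modify a.txt): modified={a.txt, b.txt, c.txt, d.txt, e.txt} staged={a.txt}
After op 21 (git add e.txt): modified={a.txt, b.txt, c.txt, d.txt} staged={a.txt, e.txt}
After op 22 (git reset e.txt): modified={a.txt, b.txt, c.txt, d.txt, e.txt} staged={a.txt}
After op 23 (git add c.txt): modified={a.txt, b.txt, d.txt, e.txt} staged={a.txt, c.txt}
After op 24 (git add d.txt): modified={a.txt, b.txt, e.txt} staged={a.txt, c.txt, d.txt}
After op 25 (git add d.txt): modified={a.txt, b.txt, e.txt} staged={a.txt, c.txt, d.txt}
After op 26 (git add d.txt): modified={a.txt, b.txt, e.txt} staged={a.txt, c.txt, d.txt}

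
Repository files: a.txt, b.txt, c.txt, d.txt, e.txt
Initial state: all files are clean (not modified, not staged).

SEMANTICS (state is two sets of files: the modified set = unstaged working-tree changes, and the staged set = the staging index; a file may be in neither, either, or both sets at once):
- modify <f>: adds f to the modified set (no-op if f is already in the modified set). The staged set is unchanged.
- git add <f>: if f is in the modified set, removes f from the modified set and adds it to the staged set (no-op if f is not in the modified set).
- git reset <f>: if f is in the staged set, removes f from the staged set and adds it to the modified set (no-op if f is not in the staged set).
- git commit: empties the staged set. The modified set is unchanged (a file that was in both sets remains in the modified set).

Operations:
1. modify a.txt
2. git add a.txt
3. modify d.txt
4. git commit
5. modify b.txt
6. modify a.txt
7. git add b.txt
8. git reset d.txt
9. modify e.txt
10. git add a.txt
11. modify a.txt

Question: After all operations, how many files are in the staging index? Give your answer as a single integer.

After op 1 (modify a.txt): modified={a.txt} staged={none}
After op 2 (git add a.txt): modified={none} staged={a.txt}
After op 3 (modify d.txt): modified={d.txt} staged={a.txt}
After op 4 (git commit): modified={d.txt} staged={none}
After op 5 (modify b.txt): modified={b.txt, d.txt} staged={none}
After op 6 (modify a.txt): modified={a.txt, b.txt, d.txt} staged={none}
After op 7 (git add b.txt): modified={a.txt, d.txt} staged={b.txt}
After op 8 (git reset d.txt): modified={a.txt, d.txt} staged={b.txt}
After op 9 (modify e.txt): modified={a.txt, d.txt, e.txt} staged={b.txt}
After op 10 (git add a.txt): modified={d.txt, e.txt} staged={a.txt, b.txt}
After op 11 (modify a.txt): modified={a.txt, d.txt, e.txt} staged={a.txt, b.txt}
Final staged set: {a.txt, b.txt} -> count=2

Answer: 2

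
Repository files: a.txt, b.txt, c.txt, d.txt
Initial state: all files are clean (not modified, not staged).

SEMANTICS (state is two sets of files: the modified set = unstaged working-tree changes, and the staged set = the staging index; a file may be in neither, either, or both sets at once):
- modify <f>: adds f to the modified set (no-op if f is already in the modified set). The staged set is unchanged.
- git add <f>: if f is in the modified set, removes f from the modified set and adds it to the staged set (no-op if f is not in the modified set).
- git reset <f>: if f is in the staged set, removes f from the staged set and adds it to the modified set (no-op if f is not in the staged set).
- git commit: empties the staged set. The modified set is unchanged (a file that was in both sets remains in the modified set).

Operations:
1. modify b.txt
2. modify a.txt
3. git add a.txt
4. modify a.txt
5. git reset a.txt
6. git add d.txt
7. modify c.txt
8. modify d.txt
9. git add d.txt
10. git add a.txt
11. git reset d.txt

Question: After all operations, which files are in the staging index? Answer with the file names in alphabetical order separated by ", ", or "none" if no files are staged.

Answer: a.txt

Derivation:
After op 1 (modify b.txt): modified={b.txt} staged={none}
After op 2 (modify a.txt): modified={a.txt, b.txt} staged={none}
After op 3 (git add a.txt): modified={b.txt} staged={a.txt}
After op 4 (modify a.txt): modified={a.txt, b.txt} staged={a.txt}
After op 5 (git reset a.txt): modified={a.txt, b.txt} staged={none}
After op 6 (git add d.txt): modified={a.txt, b.txt} staged={none}
After op 7 (modify c.txt): modified={a.txt, b.txt, c.txt} staged={none}
After op 8 (modify d.txt): modified={a.txt, b.txt, c.txt, d.txt} staged={none}
After op 9 (git add d.txt): modified={a.txt, b.txt, c.txt} staged={d.txt}
After op 10 (git add a.txt): modified={b.txt, c.txt} staged={a.txt, d.txt}
After op 11 (git reset d.txt): modified={b.txt, c.txt, d.txt} staged={a.txt}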